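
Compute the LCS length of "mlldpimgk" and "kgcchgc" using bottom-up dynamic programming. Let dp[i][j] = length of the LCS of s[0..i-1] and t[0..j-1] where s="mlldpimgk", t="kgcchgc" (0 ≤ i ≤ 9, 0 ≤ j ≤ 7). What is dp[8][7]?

   ''  k  g  c  c  h  g  c
''  0  0  0  0  0  0  0  0
 m  0  0  0  0  0  0  0  0
 l  0  0  0  0  0  0  0  0
 l  0  0  0  0  0  0  0  0
 d  0  0  0  0  0  0  0  0
 p  0  0  0  0  0  0  0  0
 i  0  0  0  0  0  0  0  0
 m  0  0  0  0  0  0  0  0
 g  0  0  1  1  1  1  1  1
 k  0  1  1  1  1  1  1  1

1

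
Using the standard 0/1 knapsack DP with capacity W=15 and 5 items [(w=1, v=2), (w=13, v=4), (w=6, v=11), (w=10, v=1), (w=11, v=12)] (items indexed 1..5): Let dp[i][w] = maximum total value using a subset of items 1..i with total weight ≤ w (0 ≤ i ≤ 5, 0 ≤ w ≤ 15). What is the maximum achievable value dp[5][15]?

i\w   0   1   2   3   4   5   6   7   8   9  10  11  12  13  14  15
  0   0   0   0   0   0   0   0   0   0   0   0   0   0   0   0   0
  1   0   2   2   2   2   2   2   2   2   2   2   2   2   2   2   2
  2   0   2   2   2   2   2   2   2   2   2   2   2   2   4   6   6
  3   0   2   2   2   2   2  11  13  13  13  13  13  13  13  13  13
  4   0   2   2   2   2   2  11  13  13  13  13  13  13  13  13  13
  5   0   2   2   2   2   2  11  13  13  13  13  13  14  14  14  14

14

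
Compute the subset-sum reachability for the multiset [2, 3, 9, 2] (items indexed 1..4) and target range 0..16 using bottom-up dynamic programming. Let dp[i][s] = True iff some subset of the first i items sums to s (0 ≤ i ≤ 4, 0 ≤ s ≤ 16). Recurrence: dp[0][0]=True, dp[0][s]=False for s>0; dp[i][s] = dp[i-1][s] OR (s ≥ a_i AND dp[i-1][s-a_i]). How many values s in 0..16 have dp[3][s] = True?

i\s   0   1   2   3   4   5   6   7   8   9  10  11  12  13  14  15  16
  0   T   F   F   F   F   F   F   F   F   F   F   F   F   F   F   F   F
  1   T   F   T   F   F   F   F   F   F   F   F   F   F   F   F   F   F
  2   T   F   T   T   F   T   F   F   F   F   F   F   F   F   F   F   F
  3   T   F   T   T   F   T   F   F   F   T   F   T   T   F   T   F   F
  4   T   F   T   T   T   T   F   T   F   T   F   T   T   T   T   F   T

8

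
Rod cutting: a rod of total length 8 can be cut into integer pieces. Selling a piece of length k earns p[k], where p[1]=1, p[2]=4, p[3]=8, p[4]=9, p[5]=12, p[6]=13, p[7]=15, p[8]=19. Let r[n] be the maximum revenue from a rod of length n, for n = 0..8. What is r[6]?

16

   n    0    1    2    3    4    5    6    7    8
r[n]    0    1    4    8    9   12   16   17   20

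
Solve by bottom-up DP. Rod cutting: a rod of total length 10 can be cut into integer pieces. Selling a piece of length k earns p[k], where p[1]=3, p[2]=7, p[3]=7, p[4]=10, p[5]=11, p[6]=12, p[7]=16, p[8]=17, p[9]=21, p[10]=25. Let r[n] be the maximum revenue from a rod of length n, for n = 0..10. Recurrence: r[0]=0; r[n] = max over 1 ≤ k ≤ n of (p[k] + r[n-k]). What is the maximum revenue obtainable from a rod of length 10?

   n    0    1    2    3    4    5    6    7    8    9   10
r[n]    0    3    7   10   14   17   21   24   28   31   35

35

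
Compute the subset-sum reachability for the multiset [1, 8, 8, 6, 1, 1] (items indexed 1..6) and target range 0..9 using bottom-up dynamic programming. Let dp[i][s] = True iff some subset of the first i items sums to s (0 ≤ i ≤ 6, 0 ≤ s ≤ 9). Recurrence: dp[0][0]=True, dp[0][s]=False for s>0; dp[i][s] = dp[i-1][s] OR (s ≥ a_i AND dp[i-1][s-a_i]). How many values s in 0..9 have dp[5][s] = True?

i\s   0   1   2   3   4   5   6   7   8   9
  0   T   F   F   F   F   F   F   F   F   F
  1   T   T   F   F   F   F   F   F   F   F
  2   T   T   F   F   F   F   F   F   T   T
  3   T   T   F   F   F   F   F   F   T   T
  4   T   T   F   F   F   F   T   T   T   T
  5   T   T   T   F   F   F   T   T   T   T
  6   T   T   T   T   F   F   T   T   T   T

7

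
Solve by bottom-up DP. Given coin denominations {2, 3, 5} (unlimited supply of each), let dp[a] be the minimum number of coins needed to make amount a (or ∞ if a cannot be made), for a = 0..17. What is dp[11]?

3

 a  0  1  2  3  4  5  6  7  8  9 10 11 12 13 14 15 16 17
dp  0  -  1  1  2  1  2  2  2  3  2  3  3  3  4  3  4  4
(- denotes ∞ / unreachable)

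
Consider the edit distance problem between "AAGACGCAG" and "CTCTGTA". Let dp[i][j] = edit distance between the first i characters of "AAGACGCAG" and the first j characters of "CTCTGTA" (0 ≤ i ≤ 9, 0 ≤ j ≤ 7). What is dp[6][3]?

5

   ''  C  T  C  T  G  T  A
''  0  1  2  3  4  5  6  7
 A  1  1  2  3  4  5  6  6
 A  2  2  2  3  4  5  6  6
 G  3  3  3  3  4  4  5  6
 A  4  4  4  4  4  5  5  5
 C  5  4  5  4  5  5  6  6
 G  6  5  5  5  5  5  6  7
 C  7  6  6  5  6  6  6  7
 A  8  7  7  6  6  7  7  6
 G  9  8  8  7  7  6  7  7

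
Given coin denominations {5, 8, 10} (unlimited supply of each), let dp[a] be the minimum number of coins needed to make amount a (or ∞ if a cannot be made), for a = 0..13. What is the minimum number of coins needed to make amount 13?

 a  0  1  2  3  4  5  6  7  8  9 10 11 12 13
dp  0  -  -  -  -  1  -  -  1  -  1  -  -  2
(- denotes ∞ / unreachable)

2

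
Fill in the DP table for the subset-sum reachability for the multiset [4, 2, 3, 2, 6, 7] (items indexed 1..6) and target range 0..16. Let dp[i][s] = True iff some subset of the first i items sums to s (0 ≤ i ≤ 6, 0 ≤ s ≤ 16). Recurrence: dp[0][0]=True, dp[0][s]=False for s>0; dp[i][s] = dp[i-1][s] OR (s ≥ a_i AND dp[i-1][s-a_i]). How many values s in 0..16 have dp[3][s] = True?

i\s   0   1   2   3   4   5   6   7   8   9  10  11  12  13  14  15  16
  0   T   F   F   F   F   F   F   F   F   F   F   F   F   F   F   F   F
  1   T   F   F   F   T   F   F   F   F   F   F   F   F   F   F   F   F
  2   T   F   T   F   T   F   T   F   F   F   F   F   F   F   F   F   F
  3   T   F   T   T   T   T   T   T   F   T   F   F   F   F   F   F   F
  4   T   F   T   T   T   T   T   T   T   T   F   T   F   F   F   F   F
  5   T   F   T   T   T   T   T   T   T   T   T   T   T   T   T   T   F
  6   T   F   T   T   T   T   T   T   T   T   T   T   T   T   T   T   T

8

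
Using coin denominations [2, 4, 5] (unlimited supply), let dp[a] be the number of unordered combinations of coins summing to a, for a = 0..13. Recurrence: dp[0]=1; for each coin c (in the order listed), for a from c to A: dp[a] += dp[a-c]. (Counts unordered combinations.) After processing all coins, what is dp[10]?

4

after  coin     0     1     2     3     4     5     6     7     8     9    10    11    12    13
          2     1     0     1     0     1     0     1     0     1     0     1     0     1     0
          4     1     0     1     0     2     0     2     0     3     0     3     0     4     0
          5     1     0     1     0     2     1     2     1     3     2     4     2     5     3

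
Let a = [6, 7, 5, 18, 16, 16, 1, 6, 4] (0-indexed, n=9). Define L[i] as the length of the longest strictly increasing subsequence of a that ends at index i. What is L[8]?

2

   i    0    1    2    3    4    5    6    7    8
a[i]    6    7    5   18   16   16    1    6    4
L[i]    1    2    1    3    3    3    1    2    2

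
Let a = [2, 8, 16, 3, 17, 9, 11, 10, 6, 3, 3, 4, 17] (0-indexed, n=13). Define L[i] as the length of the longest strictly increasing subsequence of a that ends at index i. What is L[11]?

3

   i    0    1    2    3    4    5    6    7    8    9   10   11   12
a[i]    2    8   16    3   17    9   11   10    6    3    3    4   17
L[i]    1    2    3    2    4    3    4    4    3    2    2    3    5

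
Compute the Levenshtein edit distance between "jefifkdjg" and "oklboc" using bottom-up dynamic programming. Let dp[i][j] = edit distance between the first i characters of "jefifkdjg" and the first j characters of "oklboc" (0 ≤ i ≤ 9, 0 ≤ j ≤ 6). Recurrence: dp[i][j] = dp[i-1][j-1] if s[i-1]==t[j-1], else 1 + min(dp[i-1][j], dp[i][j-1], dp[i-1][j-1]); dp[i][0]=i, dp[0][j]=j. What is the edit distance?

   ''  o  k  l  b  o  c
''  0  1  2  3  4  5  6
 j  1  1  2  3  4  5  6
 e  2  2  2  3  4  5  6
 f  3  3  3  3  4  5  6
 i  4  4  4  4  4  5  6
 f  5  5  5  5  5  5  6
 k  6  6  5  6  6  6  6
 d  7  7  6  6  7  7  7
 j  8  8  7  7  7  8  8
 g  9  9  8  8  8  8  9

9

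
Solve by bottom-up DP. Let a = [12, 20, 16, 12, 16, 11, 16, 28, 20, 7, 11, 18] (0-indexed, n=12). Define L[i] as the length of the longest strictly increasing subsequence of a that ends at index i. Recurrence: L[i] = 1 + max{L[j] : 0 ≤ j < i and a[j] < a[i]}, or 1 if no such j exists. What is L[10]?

2

   i    0    1    2    3    4    5    6    7    8    9   10   11
a[i]   12   20   16   12   16   11   16   28   20    7   11   18
L[i]    1    2    2    1    2    1    2    3    3    1    2    3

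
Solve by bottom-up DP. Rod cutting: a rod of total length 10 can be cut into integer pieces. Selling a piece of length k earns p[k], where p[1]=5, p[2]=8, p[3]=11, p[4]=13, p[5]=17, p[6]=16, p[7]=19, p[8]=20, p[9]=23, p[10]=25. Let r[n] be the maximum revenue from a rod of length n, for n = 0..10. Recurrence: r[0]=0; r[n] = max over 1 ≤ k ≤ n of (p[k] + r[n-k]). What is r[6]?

   n    0    1    2    3    4    5    6    7    8    9   10
r[n]    0    5   10   15   20   25   30   35   40   45   50

30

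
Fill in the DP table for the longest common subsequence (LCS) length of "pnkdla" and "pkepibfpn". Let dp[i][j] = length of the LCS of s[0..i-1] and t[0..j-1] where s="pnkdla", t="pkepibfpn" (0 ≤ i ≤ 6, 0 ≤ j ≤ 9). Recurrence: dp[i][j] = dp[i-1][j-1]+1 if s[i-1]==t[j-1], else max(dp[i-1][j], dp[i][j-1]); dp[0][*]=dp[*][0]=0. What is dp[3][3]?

   ''  p  k  e  p  i  b  f  p  n
''  0  0  0  0  0  0  0  0  0  0
 p  0  1  1  1  1  1  1  1  1  1
 n  0  1  1  1  1  1  1  1  1  2
 k  0  1  2  2  2  2  2  2  2  2
 d  0  1  2  2  2  2  2  2  2  2
 l  0  1  2  2  2  2  2  2  2  2
 a  0  1  2  2  2  2  2  2  2  2

2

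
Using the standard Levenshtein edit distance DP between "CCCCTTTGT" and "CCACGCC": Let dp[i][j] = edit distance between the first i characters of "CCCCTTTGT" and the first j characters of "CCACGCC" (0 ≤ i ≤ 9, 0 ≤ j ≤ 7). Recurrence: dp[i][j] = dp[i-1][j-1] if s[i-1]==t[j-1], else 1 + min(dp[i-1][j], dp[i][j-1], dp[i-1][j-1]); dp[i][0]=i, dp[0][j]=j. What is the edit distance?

6

   ''  C  C  A  C  G  C  C
''  0  1  2  3  4  5  6  7
 C  1  0  1  2  3  4  5  6
 C  2  1  0  1  2  3  4  5
 C  3  2  1  1  1  2  3  4
 C  4  3  2  2  1  2  2  3
 T  5  4  3  3  2  2  3  3
 T  6  5  4  4  3  3  3  4
 T  7  6  5  5  4  4  4  4
 G  8  7  6  6  5  4  5  5
 T  9  8  7  7  6  5  5  6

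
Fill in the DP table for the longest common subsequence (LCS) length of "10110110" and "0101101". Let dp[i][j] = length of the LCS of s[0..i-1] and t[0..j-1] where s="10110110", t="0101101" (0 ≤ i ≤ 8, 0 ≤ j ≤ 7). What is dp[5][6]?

   ''  0  1  0  1  1  0  1
''  0  0  0  0  0  0  0  0
 1  0  0  1  1  1  1  1  1
 0  0  1  1  2  2  2  2  2
 1  0  1  2  2  3  3  3  3
 1  0  1  2  2  3  4  4  4
 0  0  1  2  3  3  4  5  5
 1  0  1  2  3  4  4  5  6
 1  0  1  2  3  4  5  5  6
 0  0  1  2  3  4  5  6  6

5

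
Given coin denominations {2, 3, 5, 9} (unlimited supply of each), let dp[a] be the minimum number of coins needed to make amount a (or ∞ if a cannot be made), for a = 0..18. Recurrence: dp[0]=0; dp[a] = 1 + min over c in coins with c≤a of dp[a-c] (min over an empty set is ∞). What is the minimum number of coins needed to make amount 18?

2

 a  0  1  2  3  4  5  6  7  8  9 10 11 12 13 14 15 16 17 18
dp  0  -  1  1  2  1  2  2  2  1  2  2  2  3  2  3  3  3  2
(- denotes ∞ / unreachable)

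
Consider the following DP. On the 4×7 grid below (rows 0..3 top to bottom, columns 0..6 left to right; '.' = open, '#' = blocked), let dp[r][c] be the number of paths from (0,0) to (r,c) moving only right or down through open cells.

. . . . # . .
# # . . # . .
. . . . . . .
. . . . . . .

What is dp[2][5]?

r\c   0   1   2   3   4   5   6
  0   1   1   1   1   0   0   0
  1   0   0   1   2   0   0   0
  2   0   0   1   3   3   3   3
  3   0   0   1   4   7  10  13

3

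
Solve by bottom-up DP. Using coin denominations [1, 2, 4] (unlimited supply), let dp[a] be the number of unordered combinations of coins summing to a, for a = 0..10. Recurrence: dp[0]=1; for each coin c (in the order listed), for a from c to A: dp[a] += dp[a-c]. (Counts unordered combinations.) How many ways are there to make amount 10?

12

after  coin     0     1     2     3     4     5     6     7     8     9    10
          1     1     1     1     1     1     1     1     1     1     1     1
          2     1     1     2     2     3     3     4     4     5     5     6
          4     1     1     2     2     4     4     6     6     9     9    12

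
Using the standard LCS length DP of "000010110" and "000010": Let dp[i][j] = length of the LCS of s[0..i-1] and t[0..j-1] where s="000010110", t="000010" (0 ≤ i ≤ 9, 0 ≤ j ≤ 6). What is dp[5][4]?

   ''  0  0  0  0  1  0
''  0  0  0  0  0  0  0
 0  0  1  1  1  1  1  1
 0  0  1  2  2  2  2  2
 0  0  1  2  3  3  3  3
 0  0  1  2  3  4  4  4
 1  0  1  2  3  4  5  5
 0  0  1  2  3  4  5  6
 1  0  1  2  3  4  5  6
 1  0  1  2  3  4  5  6
 0  0  1  2  3  4  5  6

4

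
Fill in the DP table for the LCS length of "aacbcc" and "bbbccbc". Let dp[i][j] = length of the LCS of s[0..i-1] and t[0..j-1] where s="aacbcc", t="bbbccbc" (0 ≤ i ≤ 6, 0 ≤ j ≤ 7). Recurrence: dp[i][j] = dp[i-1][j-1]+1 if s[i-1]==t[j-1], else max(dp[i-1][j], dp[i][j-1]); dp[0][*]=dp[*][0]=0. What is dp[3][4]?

1

   ''  b  b  b  c  c  b  c
''  0  0  0  0  0  0  0  0
 a  0  0  0  0  0  0  0  0
 a  0  0  0  0  0  0  0  0
 c  0  0  0  0  1  1  1  1
 b  0  1  1  1  1  1  2  2
 c  0  1  1  1  2  2  2  3
 c  0  1  1  1  2  3  3  3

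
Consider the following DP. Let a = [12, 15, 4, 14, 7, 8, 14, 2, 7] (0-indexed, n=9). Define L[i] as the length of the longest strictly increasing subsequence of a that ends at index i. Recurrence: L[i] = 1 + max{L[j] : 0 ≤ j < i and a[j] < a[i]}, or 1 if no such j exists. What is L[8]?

2

   i    0    1    2    3    4    5    6    7    8
a[i]   12   15    4   14    7    8   14    2    7
L[i]    1    2    1    2    2    3    4    1    2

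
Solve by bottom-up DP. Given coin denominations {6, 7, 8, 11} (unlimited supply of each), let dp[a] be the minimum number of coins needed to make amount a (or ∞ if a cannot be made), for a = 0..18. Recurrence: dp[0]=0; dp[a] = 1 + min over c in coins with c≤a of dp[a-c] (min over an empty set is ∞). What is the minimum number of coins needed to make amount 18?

2

 a  0  1  2  3  4  5  6  7  8  9 10 11 12 13 14 15 16 17 18
dp  0  -  -  -  -  -  1  1  1  -  -  1  2  2  2  2  2  2  2
(- denotes ∞ / unreachable)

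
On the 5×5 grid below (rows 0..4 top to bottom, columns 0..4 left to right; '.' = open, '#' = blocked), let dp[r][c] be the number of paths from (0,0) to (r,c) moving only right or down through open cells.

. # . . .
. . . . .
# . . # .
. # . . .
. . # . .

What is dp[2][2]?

r\c   0   1   2   3   4
  0   1   0   0   0   0
  1   1   1   1   1   1
  2   0   1   2   0   1
  3   0   0   2   2   3
  4   0   0   0   2   5

2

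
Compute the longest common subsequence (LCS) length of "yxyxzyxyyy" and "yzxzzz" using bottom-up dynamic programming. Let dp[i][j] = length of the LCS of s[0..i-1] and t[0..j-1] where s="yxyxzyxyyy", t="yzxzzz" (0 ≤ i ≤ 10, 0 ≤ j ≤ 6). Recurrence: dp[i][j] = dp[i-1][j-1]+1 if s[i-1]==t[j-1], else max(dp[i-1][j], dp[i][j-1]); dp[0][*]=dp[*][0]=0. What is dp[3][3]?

   ''  y  z  x  z  z  z
''  0  0  0  0  0  0  0
 y  0  1  1  1  1  1  1
 x  0  1  1  2  2  2  2
 y  0  1  1  2  2  2  2
 x  0  1  1  2  2  2  2
 z  0  1  2  2  3  3  3
 y  0  1  2  2  3  3  3
 x  0  1  2  3  3  3  3
 y  0  1  2  3  3  3  3
 y  0  1  2  3  3  3  3
 y  0  1  2  3  3  3  3

2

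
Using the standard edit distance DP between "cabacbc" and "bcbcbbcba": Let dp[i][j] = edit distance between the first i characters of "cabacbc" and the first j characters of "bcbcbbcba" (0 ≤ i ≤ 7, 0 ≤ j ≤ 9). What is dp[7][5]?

4

   ''  b  c  b  c  b  b  c  b  a
''  0  1  2  3  4  5  6  7  8  9
 c  1  1  1  2  3  4  5  6  7  8
 a  2  2  2  2  3  4  5  6  7  7
 b  3  2  3  2  3  3  4  5  6  7
 a  4  3  3  3  3  4  4  5  6  6
 c  5  4  3  4  3  4  5  4  5  6
 b  6  5  4  3  4  3  4  5  4  5
 c  7  6  5  4  3  4  4  4  5  5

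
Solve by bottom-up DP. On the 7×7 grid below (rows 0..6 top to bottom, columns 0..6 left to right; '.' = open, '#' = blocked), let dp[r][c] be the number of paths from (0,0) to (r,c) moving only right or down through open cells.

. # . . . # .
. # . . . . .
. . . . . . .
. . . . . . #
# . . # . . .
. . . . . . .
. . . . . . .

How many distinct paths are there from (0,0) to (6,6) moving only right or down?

r\c   0   1   2   3   4   5   6
  0   1   0   0   0   0   0   0
  1   1   0   0   0   0   0   0
  2   1   1   1   1   1   1   1
  3   1   2   3   4   5   6   0
  4   0   2   5   0   5  11  11
  5   0   2   7   7  12  23  34
  6   0   2   9  16  28  51  85

85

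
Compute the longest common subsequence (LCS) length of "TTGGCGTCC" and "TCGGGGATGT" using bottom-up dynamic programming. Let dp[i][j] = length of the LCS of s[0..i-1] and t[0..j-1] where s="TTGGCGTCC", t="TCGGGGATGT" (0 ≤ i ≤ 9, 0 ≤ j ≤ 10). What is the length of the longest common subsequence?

5

   ''  T  C  G  G  G  G  A  T  G  T
''  0  0  0  0  0  0  0  0  0  0  0
 T  0  1  1  1  1  1  1  1  1  1  1
 T  0  1  1  1  1  1  1  1  2  2  2
 G  0  1  1  2  2  2  2  2  2  3  3
 G  0  1  1  2  3  3  3  3  3  3  3
 C  0  1  2  2  3  3  3  3  3  3  3
 G  0  1  2  3  3  4  4  4  4  4  4
 T  0  1  2  3  3  4  4  4  5  5  5
 C  0  1  2  3  3  4  4  4  5  5  5
 C  0  1  2  3  3  4  4  4  5  5  5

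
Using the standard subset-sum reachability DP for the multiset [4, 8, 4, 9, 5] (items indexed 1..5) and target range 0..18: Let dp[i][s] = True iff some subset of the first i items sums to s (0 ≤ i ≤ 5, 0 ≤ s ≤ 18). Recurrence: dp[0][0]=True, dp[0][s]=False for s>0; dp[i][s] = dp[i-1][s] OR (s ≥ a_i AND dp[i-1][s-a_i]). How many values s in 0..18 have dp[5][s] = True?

11

i\s   0   1   2   3   4   5   6   7   8   9  10  11  12  13  14  15  16  17  18
  0   T   F   F   F   F   F   F   F   F   F   F   F   F   F   F   F   F   F   F
  1   T   F   F   F   T   F   F   F   F   F   F   F   F   F   F   F   F   F   F
  2   T   F   F   F   T   F   F   F   T   F   F   F   T   F   F   F   F   F   F
  3   T   F   F   F   T   F   F   F   T   F   F   F   T   F   F   F   T   F   F
  4   T   F   F   F   T   F   F   F   T   T   F   F   T   T   F   F   T   T   F
  5   T   F   F   F   T   T   F   F   T   T   F   F   T   T   T   F   T   T   T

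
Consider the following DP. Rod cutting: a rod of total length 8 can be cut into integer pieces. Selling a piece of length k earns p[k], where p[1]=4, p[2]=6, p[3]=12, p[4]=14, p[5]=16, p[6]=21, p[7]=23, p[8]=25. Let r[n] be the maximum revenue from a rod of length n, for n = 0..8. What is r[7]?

28

   n    0    1    2    3    4    5    6    7    8
r[n]    0    4    8   12   16   20   24   28   32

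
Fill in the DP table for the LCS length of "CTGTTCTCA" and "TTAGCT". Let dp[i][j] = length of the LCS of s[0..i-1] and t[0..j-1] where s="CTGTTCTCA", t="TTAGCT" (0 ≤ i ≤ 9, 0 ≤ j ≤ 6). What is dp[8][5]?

3

   ''  T  T  A  G  C  T
''  0  0  0  0  0  0  0
 C  0  0  0  0  0  1  1
 T  0  1  1  1  1  1  2
 G  0  1  1  1  2  2  2
 T  0  1  2  2  2  2  3
 T  0  1  2  2  2  2  3
 C  0  1  2  2  2  3  3
 T  0  1  2  2  2  3  4
 C  0  1  2  2  2  3  4
 A  0  1  2  3  3  3  4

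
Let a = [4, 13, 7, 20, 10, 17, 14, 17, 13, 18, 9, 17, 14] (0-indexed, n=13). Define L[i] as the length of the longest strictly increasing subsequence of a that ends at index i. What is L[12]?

   i    0    1    2    3    4    5    6    7    8    9   10   11   12
a[i]    4   13    7   20   10   17   14   17   13   18    9   17   14
L[i]    1    2    2    3    3    4    4    5    4    6    3    5    5

5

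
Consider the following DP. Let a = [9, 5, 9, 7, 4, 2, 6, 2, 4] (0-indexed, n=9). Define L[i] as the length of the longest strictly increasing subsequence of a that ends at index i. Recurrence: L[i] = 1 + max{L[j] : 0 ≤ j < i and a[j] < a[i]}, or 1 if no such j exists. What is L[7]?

1

   i    0    1    2    3    4    5    6    7    8
a[i]    9    5    9    7    4    2    6    2    4
L[i]    1    1    2    2    1    1    2    1    2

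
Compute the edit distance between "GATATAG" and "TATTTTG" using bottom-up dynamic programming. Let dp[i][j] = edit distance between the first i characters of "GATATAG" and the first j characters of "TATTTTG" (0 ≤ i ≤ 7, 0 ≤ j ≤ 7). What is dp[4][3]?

   ''  T  A  T  T  T  T  G
''  0  1  2  3  4  5  6  7
 G  1  1  2  3  4  5  6  6
 A  2  2  1  2  3  4  5  6
 T  3  2  2  1  2  3  4  5
 A  4  3  2  2  2  3  4  5
 T  5  4  3  2  2  2  3  4
 A  6  5  4  3  3  3  3  4
 G  7  6  5  4  4  4  4  3

2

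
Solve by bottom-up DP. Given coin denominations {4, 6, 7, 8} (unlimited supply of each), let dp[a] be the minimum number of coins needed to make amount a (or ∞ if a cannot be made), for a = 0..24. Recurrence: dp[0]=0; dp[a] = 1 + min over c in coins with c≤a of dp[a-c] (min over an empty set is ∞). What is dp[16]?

2

 a  0  1  2  3  4  5  6  7  8  9 10 11 12 13 14 15 16 17 18 19 20 21 22 23 24
dp  0  -  -  -  1  -  1  1  1  -  2  2  2  2  2  2  2  3  3  3  3  3  3  3  3
(- denotes ∞ / unreachable)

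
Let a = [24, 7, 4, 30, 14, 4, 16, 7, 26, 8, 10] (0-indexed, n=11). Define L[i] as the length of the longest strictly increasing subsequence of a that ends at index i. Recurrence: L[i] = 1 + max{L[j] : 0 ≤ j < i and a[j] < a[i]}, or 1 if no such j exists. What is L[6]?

   i    0    1    2    3    4    5    6    7    8    9   10
a[i]   24    7    4   30   14    4   16    7   26    8   10
L[i]    1    1    1    2    2    1    3    2    4    3    4

3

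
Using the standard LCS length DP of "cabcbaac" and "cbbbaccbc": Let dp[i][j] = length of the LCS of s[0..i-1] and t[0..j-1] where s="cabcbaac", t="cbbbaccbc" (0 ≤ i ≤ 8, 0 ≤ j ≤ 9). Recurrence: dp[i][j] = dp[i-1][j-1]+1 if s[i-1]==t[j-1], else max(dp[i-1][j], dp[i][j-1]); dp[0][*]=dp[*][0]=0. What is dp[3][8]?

   ''  c  b  b  b  a  c  c  b  c
''  0  0  0  0  0  0  0  0  0  0
 c  0  1  1  1  1  1  1  1  1  1
 a  0  1  1  1  1  2  2  2  2  2
 b  0  1  2  2  2  2  2  2  3  3
 c  0  1  2  2  2  2  3  3  3  4
 b  0  1  2  3  3  3  3  3  4  4
 a  0  1  2  3  3  4  4  4  4  4
 a  0  1  2  3  3  4  4  4  4  4
 c  0  1  2  3  3  4  5  5  5  5

3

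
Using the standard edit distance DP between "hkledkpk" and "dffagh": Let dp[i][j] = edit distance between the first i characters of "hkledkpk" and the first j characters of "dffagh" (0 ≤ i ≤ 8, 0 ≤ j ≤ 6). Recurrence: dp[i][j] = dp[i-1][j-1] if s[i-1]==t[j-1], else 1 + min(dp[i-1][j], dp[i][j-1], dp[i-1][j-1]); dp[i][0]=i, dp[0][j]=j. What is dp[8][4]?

   ''  d  f  f  a  g  h
''  0  1  2  3  4  5  6
 h  1  1  2  3  4  5  5
 k  2  2  2  3  4  5  6
 l  3  3  3  3  4  5  6
 e  4  4  4  4  4  5  6
 d  5  4  5  5  5  5  6
 k  6  5  5  6  6  6  6
 p  7  6  6  6  7  7  7
 k  8  7  7  7  7  8  8

7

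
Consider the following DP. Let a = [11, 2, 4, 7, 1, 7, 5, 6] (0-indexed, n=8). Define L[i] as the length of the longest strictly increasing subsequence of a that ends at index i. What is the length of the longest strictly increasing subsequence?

   i    0    1    2    3    4    5    6    7
a[i]   11    2    4    7    1    7    5    6
L[i]    1    1    2    3    1    3    3    4

4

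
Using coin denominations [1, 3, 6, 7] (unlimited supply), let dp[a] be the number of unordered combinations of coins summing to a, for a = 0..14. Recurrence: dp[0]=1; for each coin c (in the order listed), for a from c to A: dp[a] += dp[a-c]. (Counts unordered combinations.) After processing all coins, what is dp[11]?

8

after  coin     0     1     2     3     4     5     6     7     8     9    10    11    12    13    14
          1     1     1     1     1     1     1     1     1     1     1     1     1     1     1     1
          3     1     1     1     2     2     2     3     3     3     4     4     4     5     5     5
          6     1     1     1     2     2     2     4     4     4     6     6     6     9     9     9
          7     1     1     1     2     2     2     4     5     5     7     8     8    11    13    14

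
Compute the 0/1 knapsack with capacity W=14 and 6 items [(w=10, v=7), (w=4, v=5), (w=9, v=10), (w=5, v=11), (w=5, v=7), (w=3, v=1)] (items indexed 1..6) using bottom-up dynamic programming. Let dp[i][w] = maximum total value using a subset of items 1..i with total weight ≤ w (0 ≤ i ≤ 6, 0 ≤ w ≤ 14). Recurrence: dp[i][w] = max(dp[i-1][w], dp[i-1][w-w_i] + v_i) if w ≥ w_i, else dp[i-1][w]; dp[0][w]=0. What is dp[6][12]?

i\w   0   1   2   3   4   5   6   7   8   9  10  11  12  13  14
  0   0   0   0   0   0   0   0   0   0   0   0   0   0   0   0
  1   0   0   0   0   0   0   0   0   0   0   7   7   7   7   7
  2   0   0   0   0   5   5   5   5   5   5   7   7   7   7  12
  3   0   0   0   0   5   5   5   5   5  10  10  10  10  15  15
  4   0   0   0   0   5  11  11  11  11  16  16  16  16  16  21
  5   0   0   0   0   5  11  11  11  11  16  18  18  18  18  23
  6   0   0   0   1   5  11  11  11  12  16  18  18  18  19  23

18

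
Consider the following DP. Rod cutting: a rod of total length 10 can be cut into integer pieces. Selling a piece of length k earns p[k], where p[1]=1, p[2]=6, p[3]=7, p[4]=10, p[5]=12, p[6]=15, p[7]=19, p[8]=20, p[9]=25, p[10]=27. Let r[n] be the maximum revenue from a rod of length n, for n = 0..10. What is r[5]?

13

   n    0    1    2    3    4    5    6    7    8    9   10
r[n]    0    1    6    7   12   13   18   19   24   25   30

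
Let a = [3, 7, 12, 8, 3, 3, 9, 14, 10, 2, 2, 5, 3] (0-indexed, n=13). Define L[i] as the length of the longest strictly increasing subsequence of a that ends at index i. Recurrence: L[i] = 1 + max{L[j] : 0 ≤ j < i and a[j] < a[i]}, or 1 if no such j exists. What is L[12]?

   i    0    1    2    3    4    5    6    7    8    9   10   11   12
a[i]    3    7   12    8    3    3    9   14   10    2    2    5    3
L[i]    1    2    3    3    1    1    4    5    5    1    1    2    2

2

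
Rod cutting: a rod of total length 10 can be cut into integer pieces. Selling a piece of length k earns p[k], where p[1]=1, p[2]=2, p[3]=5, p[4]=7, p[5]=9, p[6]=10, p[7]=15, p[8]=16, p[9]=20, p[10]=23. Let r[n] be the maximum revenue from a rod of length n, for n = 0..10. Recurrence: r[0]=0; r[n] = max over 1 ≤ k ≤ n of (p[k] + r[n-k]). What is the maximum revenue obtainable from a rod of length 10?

   n    0    1    2    3    4    5    6    7    8    9   10
r[n]    0    1    2    5    7    9   10   15   16   20   23

23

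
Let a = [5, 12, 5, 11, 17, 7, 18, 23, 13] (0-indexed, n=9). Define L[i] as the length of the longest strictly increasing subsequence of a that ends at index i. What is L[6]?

4

   i    0    1    2    3    4    5    6    7    8
a[i]    5   12    5   11   17    7   18   23   13
L[i]    1    2    1    2    3    2    4    5    3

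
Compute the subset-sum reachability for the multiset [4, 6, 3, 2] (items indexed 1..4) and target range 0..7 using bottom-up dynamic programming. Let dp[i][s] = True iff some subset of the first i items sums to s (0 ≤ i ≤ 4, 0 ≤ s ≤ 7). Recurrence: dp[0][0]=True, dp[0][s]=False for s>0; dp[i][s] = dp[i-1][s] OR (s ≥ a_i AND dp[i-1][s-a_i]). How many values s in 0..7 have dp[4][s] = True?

7

i\s   0   1   2   3   4   5   6   7
  0   T   F   F   F   F   F   F   F
  1   T   F   F   F   T   F   F   F
  2   T   F   F   F   T   F   T   F
  3   T   F   F   T   T   F   T   T
  4   T   F   T   T   T   T   T   T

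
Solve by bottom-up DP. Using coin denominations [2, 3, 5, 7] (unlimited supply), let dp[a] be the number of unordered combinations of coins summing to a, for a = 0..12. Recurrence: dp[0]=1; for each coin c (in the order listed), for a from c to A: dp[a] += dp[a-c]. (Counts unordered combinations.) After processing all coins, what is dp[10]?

after  coin     0     1     2     3     4     5     6     7     8     9    10    11    12
          2     1     0     1     0     1     0     1     0     1     0     1     0     1
          3     1     0     1     1     1     1     2     1     2     2     2     2     3
          5     1     0     1     1     1     2     2     2     3     3     4     4     5
          7     1     0     1     1     1     2     2     3     3     4     5     5     7

5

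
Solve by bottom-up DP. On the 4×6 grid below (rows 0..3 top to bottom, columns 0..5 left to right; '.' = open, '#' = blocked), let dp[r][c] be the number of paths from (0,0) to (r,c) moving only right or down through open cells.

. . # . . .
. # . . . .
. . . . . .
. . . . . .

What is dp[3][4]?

5

r\c   0   1   2   3   4   5
  0   1   1   0   0   0   0
  1   1   0   0   0   0   0
  2   1   1   1   1   1   1
  3   1   2   3   4   5   6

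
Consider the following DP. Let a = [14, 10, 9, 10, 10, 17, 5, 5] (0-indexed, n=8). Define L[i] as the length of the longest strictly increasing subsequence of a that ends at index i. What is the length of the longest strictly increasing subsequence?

3

   i    0    1    2    3    4    5    6    7
a[i]   14   10    9   10   10   17    5    5
L[i]    1    1    1    2    2    3    1    1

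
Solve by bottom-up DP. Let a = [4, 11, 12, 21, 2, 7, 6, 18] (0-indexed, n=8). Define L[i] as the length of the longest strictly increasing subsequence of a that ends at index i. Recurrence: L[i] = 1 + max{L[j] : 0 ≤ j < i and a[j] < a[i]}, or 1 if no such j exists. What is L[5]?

2

   i    0    1    2    3    4    5    6    7
a[i]    4   11   12   21    2    7    6   18
L[i]    1    2    3    4    1    2    2    4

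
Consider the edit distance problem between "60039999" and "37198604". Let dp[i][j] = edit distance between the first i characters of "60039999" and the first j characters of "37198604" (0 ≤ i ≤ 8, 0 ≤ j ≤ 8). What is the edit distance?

8

   ''  3  7  1  9  8  6  0  4
''  0  1  2  3  4  5  6  7  8
 6  1  1  2  3  4  5  5  6  7
 0  2  2  2  3  4  5  6  5  6
 0  3  3  3  3  4  5  6  6  6
 3  4  3  4  4  4  5  6  7  7
 9  5  4  4  5  4  5  6  7  8
 9  6  5  5  5  5  5  6  7  8
 9  7  6  6  6  5  6  6  7  8
 9  8  7  7  7  6  6  7  7  8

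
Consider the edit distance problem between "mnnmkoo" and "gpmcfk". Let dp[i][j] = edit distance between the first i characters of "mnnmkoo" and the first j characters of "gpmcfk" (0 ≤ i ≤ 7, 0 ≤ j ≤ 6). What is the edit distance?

   ''  g  p  m  c  f  k
''  0  1  2  3  4  5  6
 m  1  1  2  2  3  4  5
 n  2  2  2  3  3  4  5
 n  3  3  3  3  4  4  5
 m  4  4  4  3  4  5  5
 k  5  5  5  4  4  5  5
 o  6  6  6  5  5  5  6
 o  7  7  7  6  6  6  6

6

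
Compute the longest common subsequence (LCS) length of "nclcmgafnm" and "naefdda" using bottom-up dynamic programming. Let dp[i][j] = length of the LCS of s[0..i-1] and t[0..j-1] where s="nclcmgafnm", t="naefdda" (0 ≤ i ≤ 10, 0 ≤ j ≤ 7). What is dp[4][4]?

1

   ''  n  a  e  f  d  d  a
''  0  0  0  0  0  0  0  0
 n  0  1  1  1  1  1  1  1
 c  0  1  1  1  1  1  1  1
 l  0  1  1  1  1  1  1  1
 c  0  1  1  1  1  1  1  1
 m  0  1  1  1  1  1  1  1
 g  0  1  1  1  1  1  1  1
 a  0  1  2  2  2  2  2  2
 f  0  1  2  2  3  3  3  3
 n  0  1  2  2  3  3  3  3
 m  0  1  2  2  3  3  3  3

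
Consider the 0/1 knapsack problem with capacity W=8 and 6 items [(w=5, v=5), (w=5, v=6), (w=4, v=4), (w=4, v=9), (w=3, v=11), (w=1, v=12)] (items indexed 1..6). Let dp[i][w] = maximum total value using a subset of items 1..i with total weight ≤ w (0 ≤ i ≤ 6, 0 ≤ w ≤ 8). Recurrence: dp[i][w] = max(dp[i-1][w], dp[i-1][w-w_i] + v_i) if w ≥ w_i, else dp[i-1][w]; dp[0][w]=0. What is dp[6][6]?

i\w   0   1   2   3   4   5   6   7   8
  0   0   0   0   0   0   0   0   0   0
  1   0   0   0   0   0   5   5   5   5
  2   0   0   0   0   0   6   6   6   6
  3   0   0   0   0   4   6   6   6   6
  4   0   0   0   0   9   9   9   9  13
  5   0   0   0  11  11  11  11  20  20
  6   0  12  12  12  23  23  23  23  32

23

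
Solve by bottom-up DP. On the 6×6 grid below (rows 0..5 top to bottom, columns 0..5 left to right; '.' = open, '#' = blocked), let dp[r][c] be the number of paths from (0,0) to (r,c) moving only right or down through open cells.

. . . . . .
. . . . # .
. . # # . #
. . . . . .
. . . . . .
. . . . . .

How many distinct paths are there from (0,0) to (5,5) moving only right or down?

66

r\c   0   1   2   3   4   5
  0   1   1   1   1   1   1
  1   1   2   3   4   0   1
  2   1   3   0   0   0   0
  3   1   4   4   4   4   4
  4   1   5   9  13  17  21
  5   1   6  15  28  45  66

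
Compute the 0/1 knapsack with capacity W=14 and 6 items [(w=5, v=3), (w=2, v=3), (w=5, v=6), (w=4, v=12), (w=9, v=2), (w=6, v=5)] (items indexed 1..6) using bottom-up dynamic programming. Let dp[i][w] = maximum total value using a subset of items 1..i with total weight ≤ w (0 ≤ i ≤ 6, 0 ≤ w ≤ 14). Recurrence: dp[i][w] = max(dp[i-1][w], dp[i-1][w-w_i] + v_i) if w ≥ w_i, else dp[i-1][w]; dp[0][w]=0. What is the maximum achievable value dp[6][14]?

i\w   0   1   2   3   4   5   6   7   8   9  10  11  12  13  14
  0   0   0   0   0   0   0   0   0   0   0   0   0   0   0   0
  1   0   0   0   0   0   3   3   3   3   3   3   3   3   3   3
  2   0   0   3   3   3   3   3   6   6   6   6   6   6   6   6
  3   0   0   3   3   3   6   6   9   9   9   9   9  12  12  12
  4   0   0   3   3  12  12  15  15  15  18  18  21  21  21  21
  5   0   0   3   3  12  12  15  15  15  18  18  21  21  21  21
  6   0   0   3   3  12  12  15  15  15  18  18  21  21  21  21

21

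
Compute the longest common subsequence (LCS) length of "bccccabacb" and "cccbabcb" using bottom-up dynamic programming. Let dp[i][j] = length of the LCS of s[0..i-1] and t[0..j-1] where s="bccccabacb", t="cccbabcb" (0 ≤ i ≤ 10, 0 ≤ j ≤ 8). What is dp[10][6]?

6

   ''  c  c  c  b  a  b  c  b
''  0  0  0  0  0  0  0  0  0
 b  0  0  0  0  1  1  1  1  1
 c  0  1  1  1  1  1  1  2  2
 c  0  1  2  2  2  2  2  2  2
 c  0  1  2  3  3  3  3  3  3
 c  0  1  2  3  3  3  3  4  4
 a  0  1  2  3  3  4  4  4  4
 b  0  1  2  3  4  4  5  5  5
 a  0  1  2  3  4  5  5  5  5
 c  0  1  2  3  4  5  5  6  6
 b  0  1  2  3  4  5  6  6  7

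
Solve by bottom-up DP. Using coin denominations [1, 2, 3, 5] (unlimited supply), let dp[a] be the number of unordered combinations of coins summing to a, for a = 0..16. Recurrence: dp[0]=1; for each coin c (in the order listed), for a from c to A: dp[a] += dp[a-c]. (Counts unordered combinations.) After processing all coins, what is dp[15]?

47

after  coin     0     1     2     3     4     5     6     7     8     9    10    11    12    13    14    15    16
          1     1     1     1     1     1     1     1     1     1     1     1     1     1     1     1     1     1
          2     1     1     2     2     3     3     4     4     5     5     6     6     7     7     8     8     9
          3     1     1     2     3     4     5     7     8    10    12    14    16    19    21    24    27    30
          5     1     1     2     3     4     6     8    10    13    16    20    24    29    34    40    47    54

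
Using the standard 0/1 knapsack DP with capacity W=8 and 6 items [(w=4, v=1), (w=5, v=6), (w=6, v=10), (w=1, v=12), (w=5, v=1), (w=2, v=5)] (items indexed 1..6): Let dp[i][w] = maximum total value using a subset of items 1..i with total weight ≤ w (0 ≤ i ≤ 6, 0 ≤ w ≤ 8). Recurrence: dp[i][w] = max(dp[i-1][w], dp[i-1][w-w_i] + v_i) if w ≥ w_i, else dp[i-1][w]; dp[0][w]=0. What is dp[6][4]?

i\w   0   1   2   3   4   5   6   7   8
  0   0   0   0   0   0   0   0   0   0
  1   0   0   0   0   1   1   1   1   1
  2   0   0   0   0   1   6   6   6   6
  3   0   0   0   0   1   6  10  10  10
  4   0  12  12  12  12  13  18  22  22
  5   0  12  12  12  12  13  18  22  22
  6   0  12  12  17  17  17  18  22  23

17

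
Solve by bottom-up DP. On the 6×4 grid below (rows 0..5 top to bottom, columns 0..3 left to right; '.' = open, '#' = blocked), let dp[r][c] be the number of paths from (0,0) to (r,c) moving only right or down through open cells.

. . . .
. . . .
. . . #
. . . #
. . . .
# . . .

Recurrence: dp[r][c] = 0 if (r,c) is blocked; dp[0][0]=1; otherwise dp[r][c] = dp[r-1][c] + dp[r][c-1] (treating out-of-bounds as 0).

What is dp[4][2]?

r\c   0   1   2   3
  0   1   1   1   1
  1   1   2   3   4
  2   1   3   6   0
  3   1   4  10   0
  4   1   5  15  15
  5   0   5  20  35

15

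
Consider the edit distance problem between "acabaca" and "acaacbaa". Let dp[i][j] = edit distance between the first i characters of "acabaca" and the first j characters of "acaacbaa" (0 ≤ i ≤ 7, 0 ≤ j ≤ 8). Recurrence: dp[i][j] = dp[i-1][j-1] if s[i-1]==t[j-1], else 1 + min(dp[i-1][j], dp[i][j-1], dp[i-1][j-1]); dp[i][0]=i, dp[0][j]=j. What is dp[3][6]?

   ''  a  c  a  a  c  b  a  a
''  0  1  2  3  4  5  6  7  8
 a  1  0  1  2  3  4  5  6  7
 c  2  1  0  1  2  3  4  5  6
 a  3  2  1  0  1  2  3  4  5
 b  4  3  2  1  1  2  2  3  4
 a  5  4  3  2  1  2  3  2  3
 c  6  5  4  3  2  1  2  3  3
 a  7  6  5  4  3  2  2  2  3

3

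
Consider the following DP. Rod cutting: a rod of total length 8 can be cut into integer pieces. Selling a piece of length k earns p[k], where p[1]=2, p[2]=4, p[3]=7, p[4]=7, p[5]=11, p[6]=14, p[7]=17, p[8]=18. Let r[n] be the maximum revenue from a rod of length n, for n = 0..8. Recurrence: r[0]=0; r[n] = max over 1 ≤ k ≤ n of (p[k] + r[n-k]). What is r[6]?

14

   n    0    1    2    3    4    5    6    7    8
r[n]    0    2    4    7    9   11   14   17   19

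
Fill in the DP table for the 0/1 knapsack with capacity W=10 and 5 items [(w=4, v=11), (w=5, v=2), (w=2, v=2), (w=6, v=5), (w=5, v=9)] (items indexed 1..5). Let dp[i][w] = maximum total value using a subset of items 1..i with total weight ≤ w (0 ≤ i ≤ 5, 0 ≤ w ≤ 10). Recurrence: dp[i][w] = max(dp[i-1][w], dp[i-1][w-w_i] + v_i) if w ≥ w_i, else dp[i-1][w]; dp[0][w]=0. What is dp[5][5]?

11

i\w   0   1   2   3   4   5   6   7   8   9  10
  0   0   0   0   0   0   0   0   0   0   0   0
  1   0   0   0   0  11  11  11  11  11  11  11
  2   0   0   0   0  11  11  11  11  11  13  13
  3   0   0   2   2  11  11  13  13  13  13  13
  4   0   0   2   2  11  11  13  13  13  13  16
  5   0   0   2   2  11  11  13  13  13  20  20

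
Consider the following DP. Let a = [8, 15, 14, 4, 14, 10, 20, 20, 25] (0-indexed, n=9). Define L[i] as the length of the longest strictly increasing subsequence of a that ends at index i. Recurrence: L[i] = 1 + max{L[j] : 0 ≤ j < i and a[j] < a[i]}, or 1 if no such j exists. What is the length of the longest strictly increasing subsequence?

   i    0    1    2    3    4    5    6    7    8
a[i]    8   15   14    4   14   10   20   20   25
L[i]    1    2    2    1    2    2    3    3    4

4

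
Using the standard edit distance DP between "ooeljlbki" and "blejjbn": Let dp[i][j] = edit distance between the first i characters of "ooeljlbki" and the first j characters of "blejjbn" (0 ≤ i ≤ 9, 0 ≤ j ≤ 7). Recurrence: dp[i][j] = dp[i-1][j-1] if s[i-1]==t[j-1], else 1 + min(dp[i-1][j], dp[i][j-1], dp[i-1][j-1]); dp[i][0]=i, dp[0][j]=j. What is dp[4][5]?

   ''  b  l  e  j  j  b  n
''  0  1  2  3  4  5  6  7
 o  1  1  2  3  4  5  6  7
 o  2  2  2  3  4  5  6  7
 e  3  3  3  2  3  4  5  6
 l  4  4  3  3  3  4  5  6
 j  5  5  4  4  3  3  4  5
 l  6  6  5  5  4  4  4  5
 b  7  6  6  6  5  5  4  5
 k  8  7  7  7  6  6  5  5
 i  9  8  8  8  7  7  6  6

4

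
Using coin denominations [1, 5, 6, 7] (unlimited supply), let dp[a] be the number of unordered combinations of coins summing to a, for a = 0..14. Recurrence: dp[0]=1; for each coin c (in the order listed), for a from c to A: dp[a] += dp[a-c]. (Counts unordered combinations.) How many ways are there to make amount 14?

10

after  coin     0     1     2     3     4     5     6     7     8     9    10    11    12    13    14
          1     1     1     1     1     1     1     1     1     1     1     1     1     1     1     1
          5     1     1     1     1     1     2     2     2     2     2     3     3     3     3     3
          6     1     1     1     1     1     2     3     3     3     3     4     5     6     6     6
          7     1     1     1     1     1     2     3     4     4     4     5     6     8     9    10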